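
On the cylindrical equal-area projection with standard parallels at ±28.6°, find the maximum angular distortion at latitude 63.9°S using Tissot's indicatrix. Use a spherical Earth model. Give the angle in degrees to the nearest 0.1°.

Cylindrical equal-area (φ₀ = 28.6°): h = cos φ / cos 28.6° along meridians, k = cos 28.6° / cos φ along parallels; h·k = 1.
At 63.9°: h = 0.5011, k = 1.996; principal scales a = 1.996, b = 0.5011.
sin(ω/2) = (a − b)/(a + b) = 1.495/2.497 = 0.5986, so ω = 2 arcsin(0.5986) ≈ 73.5°.

73.5°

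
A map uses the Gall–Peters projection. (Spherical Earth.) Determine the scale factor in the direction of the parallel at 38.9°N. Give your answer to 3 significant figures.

0.909

Gall–Peters is a cylindrical equal-area projection with standard parallels at ±45°. For cylindrical equal-area with standard parallel φ₀, h = cos φ / cos φ₀ and k = cos φ₀ / cos φ, so h·k = 1.
k = cos 45° / cos 38.9° = 0.7071/0.7782 = 0.9086.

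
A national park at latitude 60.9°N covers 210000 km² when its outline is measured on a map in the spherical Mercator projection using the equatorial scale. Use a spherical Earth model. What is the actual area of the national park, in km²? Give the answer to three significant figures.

For Mercator, h = k = sec φ (a conformal cylindrical projection has a single point scale, 1/cos φ).
Areal scale = k² = sec²φ = 1/cos²(60.9°) = 1/0.4863² = 4.228.
True area = apparent / (areal scale) = 210000 / 4.228 ≈ 49700 km².

49700 km²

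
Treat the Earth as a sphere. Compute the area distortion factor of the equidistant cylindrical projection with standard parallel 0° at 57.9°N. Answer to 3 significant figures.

For the equirectangular projection with φ₀ = 0 (plate carrée), h = 1 along meridians and k = sec φ along parallels.
Areal scale = h·k = 1 × sec φ; at 57.9°, h = 1.000, k = 1.882, so h·k = 1.882.

1.88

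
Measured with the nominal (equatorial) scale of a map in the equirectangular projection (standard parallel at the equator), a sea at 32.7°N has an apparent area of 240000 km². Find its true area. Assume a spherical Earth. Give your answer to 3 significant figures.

202000 km²

Plate carrée maps x = Rλ, y = Rφ. The meridian scale is h = 1 and the parallel scale is k = 1/cos φ = sec φ.
Areal scale = h·k = 1 × sec φ; at 32.7°, h = 1.000, k = 1.188, so h·k = 1.188.
True area = apparent / (areal scale) = 240000 / 1.188 ≈ 202000 km².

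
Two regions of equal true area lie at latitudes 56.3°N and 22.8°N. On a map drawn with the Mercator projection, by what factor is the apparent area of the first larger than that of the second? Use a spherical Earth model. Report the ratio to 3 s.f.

Mercator areal scale is sec²φ.
At 56.3°: sec²(56.3°) = 1/0.5548² = 3.248.
At 22.8°: sec²(22.8°) = 1/0.9219² = 1.177.
Ratio = 3.248/1.177 = cos²(22.8°)/cos²(56.3°) ≈ 2.76.

2.76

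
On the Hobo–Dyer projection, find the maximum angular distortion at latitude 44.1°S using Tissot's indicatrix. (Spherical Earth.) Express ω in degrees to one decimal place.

11.4°

The Hobo–Dyer projection is cylindrical equal-area with φ₀ = 37.5°. For cylindrical equal-area with standard parallel φ₀, h = cos φ / cos φ₀ and k = cos φ₀ / cos φ, so h·k = 1.
At 44.1°: h = 0.9052, k = 1.105; principal scales a = 1.105, b = 0.9052.
sin(ω/2) = (a − b)/(a + b) = 0.1996/2.010 = 0.09929, so ω = 2 arcsin(0.09929) ≈ 11.4°.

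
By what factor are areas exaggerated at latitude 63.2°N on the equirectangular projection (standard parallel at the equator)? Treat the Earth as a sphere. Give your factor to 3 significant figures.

2.22

Plate carrée maps x = Rλ, y = Rφ. The meridian scale is h = 1 and the parallel scale is k = 1/cos φ = sec φ.
Areal scale = h·k = 1 × sec φ; at 63.2°, h = 1.000, k = 2.218, so h·k = 2.218.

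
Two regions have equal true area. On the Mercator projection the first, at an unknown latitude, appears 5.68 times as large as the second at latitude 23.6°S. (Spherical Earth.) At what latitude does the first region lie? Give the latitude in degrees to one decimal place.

67.4°

Mercator areal scale is sec²φ, so apparent-area ratio = sec²φ₁ / sec²φ₂ = cos²φ₂ / cos²φ₁.
cos²φ₂ / cos²φ₁ = 5.68  ⇒  cos φ₁ = cos 23.6° / √5.68 = 0.9164/2.383 = 0.3845.
φ₁ = arccos(0.3845) ≈ 67.4°.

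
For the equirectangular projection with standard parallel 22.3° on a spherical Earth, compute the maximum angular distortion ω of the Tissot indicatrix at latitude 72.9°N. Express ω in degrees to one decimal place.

In the equirectangular projection with standard parallel φ₀ = 22.3° (x = Rλ cos φ₀, y = Rφ), meridians are true-scale (h = 1) and the parallel scale is k = cos φ₀ / cos φ.
At 72.9°: h = 1.000, k = 3.147; principal scales a = 3.147, b = 1.000.
sin(ω/2) = (a − b)/(a + b) = 2.147/4.147 = 0.5177, so ω = 2 arcsin(0.5177) ≈ 62.4°.

62.4°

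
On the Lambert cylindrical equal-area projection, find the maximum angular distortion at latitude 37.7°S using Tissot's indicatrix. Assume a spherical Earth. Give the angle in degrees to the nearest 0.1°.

The Lambert cylindrical equal-area projection is the cylindrical equal-area projection with its standard parallel at the equator (φ₀ = 0). For cylindrical equal-area with standard parallel φ₀, h = cos φ / cos φ₀ and k = cos φ₀ / cos φ, so h·k = 1.
At 37.7°: h = 0.7912, k = 1.264; principal scales a = 1.264, b = 0.7912.
sin(ω/2) = (a − b)/(a + b) = 0.4726/2.055 = 0.2300, so ω = 2 arcsin(0.2300) ≈ 26.6°.

26.6°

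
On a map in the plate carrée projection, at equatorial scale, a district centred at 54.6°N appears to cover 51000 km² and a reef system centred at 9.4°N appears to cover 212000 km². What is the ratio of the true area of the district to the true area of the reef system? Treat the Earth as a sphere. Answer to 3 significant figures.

On the plate carrée, areal scale = h·k = 1 × sec φ, so true area = apparent × cos φ.
True area of district: 51000 × cos(54.6°) = 51000 × 0.5793 = 29540 km².
True area of reef system: 212000 × cos(9.4°) = 212000 × 0.9866 = 209200 km².
Ratio = 29540 / 209200 ≈ 0.141.

0.141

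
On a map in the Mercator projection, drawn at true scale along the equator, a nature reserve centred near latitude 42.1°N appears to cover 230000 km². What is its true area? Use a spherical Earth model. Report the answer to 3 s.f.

127000 km²

Mercator is conformal, so the point scale is isotropic: h = k = sec φ = 1/cos φ.
Areal scale = k² = sec²φ = 1/cos²(42.1°) = 1/0.7420² = 1.816.
True area = apparent / (areal scale) = 230000 / 1.816 ≈ 127000 km².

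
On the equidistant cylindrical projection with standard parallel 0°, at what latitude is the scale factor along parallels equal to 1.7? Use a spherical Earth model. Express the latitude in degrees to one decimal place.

Plate carrée: h = 1, k = sec φ along parallels.
sec φ = 1.7  ⇒  cos φ = 0.5882  ⇒  φ ≈ 54.0°.

54.0°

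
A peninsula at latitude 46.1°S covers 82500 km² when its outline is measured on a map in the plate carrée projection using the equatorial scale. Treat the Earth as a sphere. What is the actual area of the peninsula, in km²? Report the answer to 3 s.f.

57200 km²

For the equirectangular projection with φ₀ = 0 (plate carrée), h = 1 along meridians and k = sec φ along parallels.
Areal scale = h·k = 1 × sec φ; at 46.1°, h = 1.000, k = 1.442, so h·k = 1.442.
True area = apparent / (areal scale) = 82500 / 1.442 ≈ 57200 km².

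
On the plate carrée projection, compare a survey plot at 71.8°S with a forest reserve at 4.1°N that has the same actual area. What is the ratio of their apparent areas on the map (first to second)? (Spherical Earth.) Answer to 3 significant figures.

In the plate carrée (x = Rλ, y = Rφ), meridians are true-scale (h = 1) and parallels are stretched by k = sec φ.
Areal scale at 71.8°: h·k = 1.000 × 3.202 = 3.202.
Areal scale at 4.1°: h·k = 1.000 × 1.003 = 1.003.
Ratio = 3.202/1.003 ≈ 3.19.

3.19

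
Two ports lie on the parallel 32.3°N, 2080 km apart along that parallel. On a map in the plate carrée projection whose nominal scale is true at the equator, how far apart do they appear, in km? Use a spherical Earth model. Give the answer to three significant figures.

For the equirectangular projection with φ₀ = 0 (plate carrée), h = 1 along meridians and k = sec φ along parallels.
Along the parallel, k = sec 32.3° = 1/0.8453 = 1.183.
Map distance = 2080 × 1.183 ≈ 2460 km.

2460 km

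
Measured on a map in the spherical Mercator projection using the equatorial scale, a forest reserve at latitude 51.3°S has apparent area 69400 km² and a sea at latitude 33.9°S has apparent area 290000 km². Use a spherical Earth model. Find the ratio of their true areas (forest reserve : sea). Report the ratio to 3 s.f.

On Mercator the areal scale is sec²φ, so true area = apparent × cos²φ.
True area of forest reserve: 69400 × cos²(51.3°) = 69400 × 0.3909 = 27130 km².
True area of sea: 290000 × cos²(33.9°) = 290000 × 0.6889 = 199800 km².
Ratio = 27130 / 199800 ≈ 0.136.

0.136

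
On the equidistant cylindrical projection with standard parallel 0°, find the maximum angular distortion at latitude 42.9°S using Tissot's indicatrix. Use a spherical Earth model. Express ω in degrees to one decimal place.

17.8°

Plate carrée maps x = Rλ, y = Rφ. The meridian scale is h = 1 and the parallel scale is k = 1/cos φ = sec φ.
At 42.9°: h = 1.000, k = 1.365; principal scales a = 1.365, b = 1.000.
sin(ω/2) = (a − b)/(a + b) = 0.3651/2.365 = 0.1544, so ω = 2 arcsin(0.1544) ≈ 17.8°.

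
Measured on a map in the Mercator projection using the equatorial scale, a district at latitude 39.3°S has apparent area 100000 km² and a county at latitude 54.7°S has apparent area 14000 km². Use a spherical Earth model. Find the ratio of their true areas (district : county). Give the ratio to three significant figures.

12.8

On Mercator the areal scale is sec²φ, so true area = apparent × cos²φ.
True area of district: 100000 × cos²(39.3°) = 100000 × 0.5988 = 59880 km².
True area of county: 14000 × cos²(54.7°) = 14000 × 0.3339 = 4675 km².
Ratio = 59880 / 4675 ≈ 12.8.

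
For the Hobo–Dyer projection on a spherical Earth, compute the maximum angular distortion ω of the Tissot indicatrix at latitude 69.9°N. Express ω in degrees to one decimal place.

86.3°

Hobo–Dyer is a cylindrical equal-area projection with standard parallels at ±37.5°. A cylindrical equal-area projection with standard parallel φ₀ has meridian scale h = cos φ / cos φ₀ and parallel scale k = cos φ₀ / cos φ (so areas are preserved, h·k = 1).
At 69.9°: h = 0.4332, k = 2.309; principal scales a = 2.309, b = 0.4332.
sin(ω/2) = (a − b)/(a + b) = 1.875/2.742 = 0.6840, so ω = 2 arcsin(0.6840) ≈ 86.3°.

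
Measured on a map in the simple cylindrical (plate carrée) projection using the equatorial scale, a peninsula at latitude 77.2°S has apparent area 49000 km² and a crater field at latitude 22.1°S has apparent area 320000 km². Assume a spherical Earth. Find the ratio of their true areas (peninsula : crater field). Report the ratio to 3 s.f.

0.0366

Plate carrée has h = 1 and k = sec φ, giving areal scale sec φ; true area = (apparent area) · cos φ.
True area of peninsula: 49000 × cos(77.2°) = 49000 × 0.2215 = 10860 km².
True area of crater field: 320000 × cos(22.1°) = 320000 × 0.9265 = 296500 km².
Ratio = 10860 / 296500 ≈ 0.0366.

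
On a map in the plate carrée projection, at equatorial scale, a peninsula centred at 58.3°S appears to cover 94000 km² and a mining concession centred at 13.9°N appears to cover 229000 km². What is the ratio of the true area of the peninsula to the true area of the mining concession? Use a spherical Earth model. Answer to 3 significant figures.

0.222

Plate carrée has h = 1 and k = sec φ, giving areal scale sec φ; true area = (apparent area) · cos φ.
True area of peninsula: 94000 × cos(58.3°) = 94000 × 0.5255 = 49390 km².
True area of mining concession: 229000 × cos(13.9°) = 229000 × 0.9707 = 222300 km².
Ratio = 49390 / 222300 ≈ 0.222.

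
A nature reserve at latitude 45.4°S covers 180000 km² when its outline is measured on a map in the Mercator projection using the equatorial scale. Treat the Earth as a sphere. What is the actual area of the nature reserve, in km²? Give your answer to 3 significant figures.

For Mercator, h = k = sec φ (a conformal cylindrical projection has a single point scale, 1/cos φ).
Areal scale = k² = sec²φ = 1/cos²(45.4°) = 1/0.7022² = 2.028.
True area = apparent / (areal scale) = 180000 / 2.028 ≈ 88700 km².

88700 km²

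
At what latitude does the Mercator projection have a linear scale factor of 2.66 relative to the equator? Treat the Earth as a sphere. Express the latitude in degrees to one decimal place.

Mercator scale is k = sec φ = 1/cos φ.
1/cos φ = 2.66  ⇒  cos φ = 0.3759  ⇒  φ = arccos(0.3759) ≈ 67.9°.

67.9°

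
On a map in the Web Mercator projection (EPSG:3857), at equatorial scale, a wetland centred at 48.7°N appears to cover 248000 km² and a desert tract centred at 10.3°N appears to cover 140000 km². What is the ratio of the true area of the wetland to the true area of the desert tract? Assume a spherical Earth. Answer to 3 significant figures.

0.797

Since Mercator area scale is 1/cos²φ, the true area equals the apparent area multiplied by cos²φ.
True area of wetland: 248000 × cos²(48.7°) = 248000 × 0.4356 = 108000 km².
True area of desert tract: 140000 × cos²(10.3°) = 140000 × 0.9680 = 135500 km².
Ratio = 108000 / 135500 ≈ 0.797.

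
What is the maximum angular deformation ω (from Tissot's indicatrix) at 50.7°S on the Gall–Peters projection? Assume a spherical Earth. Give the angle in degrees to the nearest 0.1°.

Gall–Peters is a cylindrical equal-area projection with standard parallels at ±45°. For cylindrical equal-area with standard parallel φ₀, h = cos φ / cos φ₀ and k = cos φ₀ / cos φ, so h·k = 1.
At 50.7°: h = 0.8957, k = 1.116; principal scales a = 1.116, b = 0.8957.
sin(ω/2) = (a − b)/(a + b) = 0.2207/2.012 = 0.1097, so ω = 2 arcsin(0.1097) ≈ 12.6°.

12.6°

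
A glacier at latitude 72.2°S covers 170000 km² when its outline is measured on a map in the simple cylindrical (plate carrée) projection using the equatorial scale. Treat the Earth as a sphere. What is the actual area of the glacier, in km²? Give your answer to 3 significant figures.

52000 km²

Plate carrée maps x = Rλ, y = Rφ. The meridian scale is h = 1 and the parallel scale is k = 1/cos φ = sec φ.
Areal scale = h·k = 1 × sec φ; at 72.2°, h = 1.000, k = 3.271, so h·k = 3.271.
True area = apparent / (areal scale) = 170000 / 3.271 ≈ 52000 km².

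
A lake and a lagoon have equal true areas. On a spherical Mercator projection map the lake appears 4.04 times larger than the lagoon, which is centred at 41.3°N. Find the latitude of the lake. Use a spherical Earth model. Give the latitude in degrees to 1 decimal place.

68.1°

For equal true areas on Mercator, apparent areas scale as sec²φ, so the ratio is cos²φ₂ / cos²φ₁.
cos²φ₂ / cos²φ₁ = 4.04  ⇒  cos φ₁ = cos 41.3° / √4.04 = 0.7513/2.010 = 0.3738.
φ₁ = arccos(0.3738) ≈ 68.1°.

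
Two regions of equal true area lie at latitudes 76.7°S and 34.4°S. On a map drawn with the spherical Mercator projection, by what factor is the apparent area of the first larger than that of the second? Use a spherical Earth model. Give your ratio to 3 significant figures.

12.9

On Mercator, area is exaggerated by sec²φ = 1/cos²φ.
At 76.7°: sec²(76.7°) = 1/0.2300² = 18.90.
At 34.4°: sec²(34.4°) = 1/0.8251² = 1.469.
Ratio = 18.90/1.469 = cos²(34.4°)/cos²(76.7°) ≈ 12.9.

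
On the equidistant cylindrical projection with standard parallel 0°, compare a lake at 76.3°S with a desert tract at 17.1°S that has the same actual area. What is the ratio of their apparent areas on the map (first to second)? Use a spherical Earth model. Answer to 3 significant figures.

4.04

Plate carrée maps x = Rλ, y = Rφ. The meridian scale is h = 1 and the parallel scale is k = 1/cos φ = sec φ.
Areal scale at 76.3°: h·k = 1.000 × 4.222 = 4.222.
Areal scale at 17.1°: h·k = 1.000 × 1.046 = 1.046.
Ratio = 4.222/1.046 ≈ 4.04.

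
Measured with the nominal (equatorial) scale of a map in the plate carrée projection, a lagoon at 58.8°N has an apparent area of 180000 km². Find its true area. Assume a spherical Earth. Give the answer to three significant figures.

93200 km²

In the plate carrée (x = Rλ, y = Rφ), meridians are true-scale (h = 1) and parallels are stretched by k = sec φ.
Areal scale = h·k = 1 × sec φ; at 58.8°, h = 1.000, k = 1.930, so h·k = 1.930.
True area = apparent / (areal scale) = 180000 / 1.930 ≈ 93200 km².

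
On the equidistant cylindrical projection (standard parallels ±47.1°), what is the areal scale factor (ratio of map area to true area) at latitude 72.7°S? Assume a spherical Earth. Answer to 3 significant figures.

2.29

The equidistant cylindrical projection with φ₀ = 47.1° has h = 1 (meridians true) and k = cos φ₀ / cos φ along parallels.
Areal scale = h·k = 1 × cos φ₀ / cos φ; at 72.7°, h = 1.000, k = 2.289, so h·k = 2.289.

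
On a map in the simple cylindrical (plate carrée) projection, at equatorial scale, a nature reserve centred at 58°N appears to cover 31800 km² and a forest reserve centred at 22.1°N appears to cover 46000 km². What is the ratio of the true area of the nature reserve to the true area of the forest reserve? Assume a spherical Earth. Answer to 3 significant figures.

On the plate carrée, areal scale = h·k = 1 × sec φ, so true area = apparent × cos φ.
True area of nature reserve: 31800 × cos(58°) = 31800 × 0.5299 = 16850 km².
True area of forest reserve: 46000 × cos(22.1°) = 46000 × 0.9265 = 42620 km².
Ratio = 16850 / 42620 ≈ 0.395.

0.395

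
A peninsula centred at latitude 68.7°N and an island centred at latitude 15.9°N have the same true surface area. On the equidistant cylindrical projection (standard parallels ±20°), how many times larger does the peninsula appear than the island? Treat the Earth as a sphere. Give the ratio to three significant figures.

2.65

In the equirectangular projection with standard parallel φ₀ = 20° (x = Rλ cos φ₀, y = Rφ), meridians are true-scale (h = 1) and the parallel scale is k = cos φ₀ / cos φ.
Areal scale at 68.7°: h·k = 1.000 × 2.587 = 2.587.
Areal scale at 15.9°: h·k = 1.000 × 0.9771 = 0.9771.
Ratio = 2.587/0.9771 ≈ 2.65.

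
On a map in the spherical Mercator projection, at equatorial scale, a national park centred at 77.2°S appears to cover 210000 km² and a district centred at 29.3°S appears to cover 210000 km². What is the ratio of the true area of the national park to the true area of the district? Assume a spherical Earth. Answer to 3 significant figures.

0.0645

On Mercator the areal scale is sec²φ, so true area = apparent × cos²φ.
True area of national park: 210000 × cos²(77.2°) = 210000 × 0.04908 = 10310 km².
True area of district: 210000 × cos²(29.3°) = 210000 × 0.7605 = 159700 km².
Ratio = 10310 / 159700 ≈ 0.0645.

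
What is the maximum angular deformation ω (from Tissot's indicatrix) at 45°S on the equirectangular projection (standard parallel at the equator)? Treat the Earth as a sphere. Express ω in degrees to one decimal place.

19.8°

Plate carrée maps x = Rλ, y = Rφ. The meridian scale is h = 1 and the parallel scale is k = 1/cos φ = sec φ.
At 45°: h = 1.000, k = 1.414; principal scales a = 1.414, b = 1.000.
sin(ω/2) = (a − b)/(a + b) = 0.4142/2.414 = 0.1716, so ω = 2 arcsin(0.1716) ≈ 19.8°.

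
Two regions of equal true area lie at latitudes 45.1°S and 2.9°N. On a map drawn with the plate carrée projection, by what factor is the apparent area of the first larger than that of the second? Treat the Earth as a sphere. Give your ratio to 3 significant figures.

1.41

For the equirectangular projection with φ₀ = 0 (plate carrée), h = 1 along meridians and k = sec φ along parallels.
Areal scale at 45.1°: h·k = 1.000 × 1.417 = 1.417.
Areal scale at 2.9°: h·k = 1.000 × 1.001 = 1.001.
Ratio = 1.417/1.001 ≈ 1.41.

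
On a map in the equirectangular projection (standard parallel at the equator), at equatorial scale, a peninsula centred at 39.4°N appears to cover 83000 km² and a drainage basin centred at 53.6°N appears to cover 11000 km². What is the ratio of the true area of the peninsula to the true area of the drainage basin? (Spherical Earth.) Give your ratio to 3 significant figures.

Plate carrée has h = 1 and k = sec φ, giving areal scale sec φ; true area = (apparent area) · cos φ.
True area of peninsula: 83000 × cos(39.4°) = 83000 × 0.7727 = 64140 km².
True area of drainage basin: 11000 × cos(53.6°) = 11000 × 0.5934 = 6528 km².
Ratio = 64140 / 6528 ≈ 9.83.

9.83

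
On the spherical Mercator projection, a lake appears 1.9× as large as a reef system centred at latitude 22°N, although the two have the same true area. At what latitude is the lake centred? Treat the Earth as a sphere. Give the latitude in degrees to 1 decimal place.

47.7°

Mercator areal scale is sec²φ, so apparent-area ratio = sec²φ₁ / sec²φ₂ = cos²φ₂ / cos²φ₁.
cos²φ₂ / cos²φ₁ = 1.9  ⇒  cos φ₁ = cos 22° / √1.9 = 0.9272/1.378 = 0.6726.
φ₁ = arccos(0.6726) ≈ 47.7°.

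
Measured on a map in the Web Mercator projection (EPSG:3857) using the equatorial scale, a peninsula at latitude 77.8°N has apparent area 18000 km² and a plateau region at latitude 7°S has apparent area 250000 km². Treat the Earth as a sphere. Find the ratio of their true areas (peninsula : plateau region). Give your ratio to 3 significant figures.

0.00326

Since Mercator area scale is 1/cos²φ, the true area equals the apparent area multiplied by cos²φ.
True area of peninsula: 18000 × cos²(77.8°) = 18000 × 0.04466 = 803.8 km².
True area of plateau region: 250000 × cos²(7°) = 250000 × 0.9851 = 246300 km².
Ratio = 803.8 / 246300 ≈ 0.00326.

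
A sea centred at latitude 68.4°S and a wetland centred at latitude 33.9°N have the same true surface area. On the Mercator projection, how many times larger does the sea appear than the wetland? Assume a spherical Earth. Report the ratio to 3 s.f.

5.08

Mercator is conformal with k = sec φ, so areal scale = k² = sec²φ.
At 68.4°: sec²(68.4°) = 1/0.3681² = 7.379.
At 33.9°: sec²(33.9°) = 1/0.8300² = 1.452.
Ratio = 7.379/1.452 = cos²(33.9°)/cos²(68.4°) ≈ 5.08.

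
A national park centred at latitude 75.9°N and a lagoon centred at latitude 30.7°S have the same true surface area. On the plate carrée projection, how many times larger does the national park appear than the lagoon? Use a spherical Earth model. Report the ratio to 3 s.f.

Plate carrée maps x = Rλ, y = Rφ. The meridian scale is h = 1 and the parallel scale is k = 1/cos φ = sec φ.
Areal scale at 75.9°: h·k = 1.000 × 4.105 = 4.105.
Areal scale at 30.7°: h·k = 1.000 × 1.163 = 1.163.
Ratio = 4.105/1.163 ≈ 3.53.

3.53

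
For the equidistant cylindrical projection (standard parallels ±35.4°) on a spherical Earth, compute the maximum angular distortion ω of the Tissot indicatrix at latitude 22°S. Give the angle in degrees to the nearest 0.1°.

7.4°

In the equirectangular projection with standard parallel φ₀ = 35.4° (x = Rλ cos φ₀, y = Rφ), meridians are true-scale (h = 1) and the parallel scale is k = cos φ₀ / cos φ.
At 22°: h = 1.000, k = 0.8791; principal scales a = 1.000, b = 0.8791.
sin(ω/2) = (a − b)/(a + b) = 0.1209/1.879 = 0.06431, so ω = 2 arcsin(0.06431) ≈ 7.4°.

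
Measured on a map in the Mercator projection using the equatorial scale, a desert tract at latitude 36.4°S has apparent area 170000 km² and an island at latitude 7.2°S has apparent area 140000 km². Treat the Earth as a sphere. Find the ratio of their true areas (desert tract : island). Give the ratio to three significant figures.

On Mercator the areal scale is sec²φ, so true area = apparent × cos²φ.
True area of desert tract: 170000 × cos²(36.4°) = 170000 × 0.6479 = 110100 km².
True area of island: 140000 × cos²(7.2°) = 140000 × 0.9843 = 137800 km².
Ratio = 110100 / 137800 ≈ 0.799.

0.799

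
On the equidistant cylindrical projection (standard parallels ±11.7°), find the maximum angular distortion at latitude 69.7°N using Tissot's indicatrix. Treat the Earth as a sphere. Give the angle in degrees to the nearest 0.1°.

57.0°

In the equirectangular projection with standard parallel φ₀ = 11.7° (x = Rλ cos φ₀, y = Rφ), meridians are true-scale (h = 1) and the parallel scale is k = cos φ₀ / cos φ.
At 69.7°: h = 1.000, k = 2.822; principal scales a = 2.822, b = 1.000.
sin(ω/2) = (a − b)/(a + b) = 1.822/3.822 = 0.4768, so ω = 2 arcsin(0.4768) ≈ 57.0°.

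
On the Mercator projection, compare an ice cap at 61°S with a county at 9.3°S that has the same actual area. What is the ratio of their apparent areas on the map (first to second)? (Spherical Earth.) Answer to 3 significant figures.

4.14

Mercator areal scale is sec²φ.
At 61°: sec²(61°) = 1/0.4848² = 4.255.
At 9.3°: sec²(9.3°) = 1/0.9869² = 1.027.
Ratio = 4.255/1.027 = cos²(9.3°)/cos²(61°) ≈ 4.14.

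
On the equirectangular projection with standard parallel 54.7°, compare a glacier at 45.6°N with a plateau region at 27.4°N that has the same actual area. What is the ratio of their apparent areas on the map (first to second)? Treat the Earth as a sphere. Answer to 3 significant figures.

1.27

The equidistant cylindrical projection with φ₀ = 54.7° has h = 1 (meridians true) and k = cos φ₀ / cos φ along parallels.
Areal scale at 45.6°: h·k = 1.000 × 0.8259 = 0.8259.
Areal scale at 27.4°: h·k = 1.000 × 0.6509 = 0.6509.
Ratio = 0.8259/0.6509 ≈ 1.27.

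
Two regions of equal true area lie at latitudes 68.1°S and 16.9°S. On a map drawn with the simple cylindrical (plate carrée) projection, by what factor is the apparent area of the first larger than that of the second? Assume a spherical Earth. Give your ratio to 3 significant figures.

2.57

In the plate carrée (x = Rλ, y = Rφ), meridians are true-scale (h = 1) and parallels are stretched by k = sec φ.
Areal scale at 68.1°: h·k = 1.000 × 2.681 = 2.681.
Areal scale at 16.9°: h·k = 1.000 × 1.045 = 1.045.
Ratio = 2.681/1.045 ≈ 2.57.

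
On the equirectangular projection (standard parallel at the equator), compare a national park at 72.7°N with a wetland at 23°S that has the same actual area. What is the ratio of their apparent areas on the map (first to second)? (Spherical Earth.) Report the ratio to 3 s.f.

3.10

In the plate carrée (x = Rλ, y = Rφ), meridians are true-scale (h = 1) and parallels are stretched by k = sec φ.
Areal scale at 72.7°: h·k = 1.000 × 3.363 = 3.363.
Areal scale at 23°: h·k = 1.000 × 1.086 = 1.086.
Ratio = 3.363/1.086 ≈ 3.10.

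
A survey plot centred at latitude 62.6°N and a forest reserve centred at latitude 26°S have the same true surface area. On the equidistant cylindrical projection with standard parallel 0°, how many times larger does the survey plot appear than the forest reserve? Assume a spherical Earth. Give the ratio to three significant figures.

1.95

For the equirectangular projection with φ₀ = 0 (plate carrée), h = 1 along meridians and k = sec φ along parallels.
Areal scale at 62.6°: h·k = 1.000 × 2.173 = 2.173.
Areal scale at 26°: h·k = 1.000 × 1.113 = 1.113.
Ratio = 2.173/1.113 ≈ 1.95.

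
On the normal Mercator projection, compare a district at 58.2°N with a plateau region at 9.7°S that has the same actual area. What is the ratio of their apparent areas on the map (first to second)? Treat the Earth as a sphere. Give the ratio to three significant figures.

On Mercator, area is exaggerated by sec²φ = 1/cos²φ.
At 58.2°: sec²(58.2°) = 1/0.5270² = 3.601.
At 9.7°: sec²(9.7°) = 1/0.9857² = 1.029.
Ratio = 3.601/1.029 = cos²(9.7°)/cos²(58.2°) ≈ 3.50.

3.50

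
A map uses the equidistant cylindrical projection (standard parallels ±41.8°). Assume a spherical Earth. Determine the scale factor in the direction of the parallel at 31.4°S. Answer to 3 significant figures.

0.873

The equidistant cylindrical projection with φ₀ = 41.8° has h = 1 (meridians true) and k = cos φ₀ / cos φ along parallels.
k = cos 41.8° / cos 31.4° = 0.7455/0.8536 = 0.8734.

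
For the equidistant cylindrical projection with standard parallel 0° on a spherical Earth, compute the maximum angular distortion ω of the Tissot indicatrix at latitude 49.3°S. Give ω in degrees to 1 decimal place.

In the plate carrée (x = Rλ, y = Rφ), meridians are true-scale (h = 1) and parallels are stretched by k = sec φ.
At 49.3°: h = 1.000, k = 1.534; principal scales a = 1.534, b = 1.000.
sin(ω/2) = (a − b)/(a + b) = 0.5335/2.534 = 0.2106, so ω = 2 arcsin(0.2106) ≈ 24.3°.

24.3°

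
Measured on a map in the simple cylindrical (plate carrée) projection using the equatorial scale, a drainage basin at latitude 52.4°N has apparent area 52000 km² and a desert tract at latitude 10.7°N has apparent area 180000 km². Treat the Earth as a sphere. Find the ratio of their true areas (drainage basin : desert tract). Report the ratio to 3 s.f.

Plate carrée has h = 1 and k = sec φ, giving areal scale sec φ; true area = (apparent area) · cos φ.
True area of drainage basin: 52000 × cos(52.4°) = 52000 × 0.6101 = 31730 km².
True area of desert tract: 180000 × cos(10.7°) = 180000 × 0.9826 = 176900 km².
Ratio = 31730 / 176900 ≈ 0.179.

0.179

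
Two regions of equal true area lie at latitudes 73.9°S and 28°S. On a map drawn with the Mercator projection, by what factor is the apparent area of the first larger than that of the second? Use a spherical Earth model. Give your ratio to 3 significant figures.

10.1

On Mercator, area is exaggerated by sec²φ = 1/cos²φ.
At 73.9°: sec²(73.9°) = 1/0.2773² = 13.00.
At 28°: sec²(28°) = 1/0.8829² = 1.283.
Ratio = 13.00/1.283 = cos²(28°)/cos²(73.9°) ≈ 10.1.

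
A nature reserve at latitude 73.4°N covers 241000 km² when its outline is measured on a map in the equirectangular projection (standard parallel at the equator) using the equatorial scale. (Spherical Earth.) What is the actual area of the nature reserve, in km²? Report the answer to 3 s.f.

Plate carrée maps x = Rλ, y = Rφ. The meridian scale is h = 1 and the parallel scale is k = 1/cos φ = sec φ.
Areal scale = h·k = 1 × sec φ; at 73.4°, h = 1.000, k = 3.500, so h·k = 3.500.
True area = apparent / (areal scale) = 241000 / 3.500 ≈ 68900 km².

68900 km²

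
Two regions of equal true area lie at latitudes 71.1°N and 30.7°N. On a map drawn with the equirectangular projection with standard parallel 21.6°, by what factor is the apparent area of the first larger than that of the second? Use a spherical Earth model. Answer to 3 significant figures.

In the equirectangular projection with standard parallel φ₀ = 21.6° (x = Rλ cos φ₀, y = Rφ), meridians are true-scale (h = 1) and the parallel scale is k = cos φ₀ / cos φ.
Areal scale at 71.1°: h·k = 1.000 × 2.870 = 2.870.
Areal scale at 30.7°: h·k = 1.000 × 1.081 = 1.081.
Ratio = 2.870/1.081 ≈ 2.65.

2.65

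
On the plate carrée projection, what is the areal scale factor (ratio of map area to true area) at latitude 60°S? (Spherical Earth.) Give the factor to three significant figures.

For the equirectangular projection with φ₀ = 0 (plate carrée), h = 1 along meridians and k = sec φ along parallels.
Areal scale = h·k = 1 × sec φ; at 60°, h = 1.000, k = 2.000, so h·k = 2.000.

2.00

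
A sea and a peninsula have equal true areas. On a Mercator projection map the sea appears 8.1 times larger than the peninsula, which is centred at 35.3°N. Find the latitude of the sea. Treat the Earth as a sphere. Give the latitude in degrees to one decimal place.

73.3°

On Mercator, (apparent₁)/(apparent₂) = sec²φ₁ / sec²φ₂ when true areas are equal.
cos²φ₂ / cos²φ₁ = 8.1  ⇒  cos φ₁ = cos 35.3° / √8.1 = 0.8161/2.846 = 0.2868.
φ₁ = arccos(0.2868) ≈ 73.3°.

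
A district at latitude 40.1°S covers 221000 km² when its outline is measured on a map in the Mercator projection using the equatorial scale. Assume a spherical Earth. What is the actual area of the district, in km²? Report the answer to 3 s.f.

For Mercator, h = k = sec φ (a conformal cylindrical projection has a single point scale, 1/cos φ).
Areal scale = k² = sec²φ = 1/cos²(40.1°) = 1/0.7649² = 1.709.
True area = apparent / (areal scale) = 221000 / 1.709 ≈ 129000 km².

129000 km²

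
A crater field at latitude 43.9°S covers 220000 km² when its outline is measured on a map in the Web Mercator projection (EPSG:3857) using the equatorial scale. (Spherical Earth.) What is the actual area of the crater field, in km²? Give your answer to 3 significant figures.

114000 km²

For Mercator, h = k = sec φ (a conformal cylindrical projection has a single point scale, 1/cos φ).
Areal scale = k² = sec²φ = 1/cos²(43.9°) = 1/0.7206² = 1.926.
True area = apparent / (areal scale) = 220000 / 1.926 ≈ 114000 km².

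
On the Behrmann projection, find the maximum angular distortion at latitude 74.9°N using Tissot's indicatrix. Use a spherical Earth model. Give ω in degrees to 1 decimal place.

The Behrmann projection is cylindrical equal-area with φ₀ = 30°. Cylindrical equal-area (φ₀ = 30°): h = cos φ / cos 30° along meridians, k = cos 30° / cos φ along parallels; h·k = 1.
At 74.9°: h = 0.3008, k = 3.324; principal scales a = 3.324, b = 0.3008.
sin(ω/2) = (a − b)/(a + b) = 3.024/3.625 = 0.8340, so ω = 2 arcsin(0.8340) ≈ 113.0°.

113.0°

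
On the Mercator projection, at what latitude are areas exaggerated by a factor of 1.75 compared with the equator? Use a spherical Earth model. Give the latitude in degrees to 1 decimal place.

Mercator areal scale is sec²φ.
sec²φ = 1.75  ⇒  cos²φ = 0.5714  ⇒  cos φ = 0.7559.
φ = arccos(0.7559) ≈ 40.9°.

40.9°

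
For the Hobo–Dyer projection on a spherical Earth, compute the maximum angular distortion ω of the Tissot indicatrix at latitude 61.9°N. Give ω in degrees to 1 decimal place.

57.2°

The Hobo–Dyer projection is cylindrical equal-area with φ₀ = 37.5°. A cylindrical equal-area projection with standard parallel φ₀ has meridian scale h = cos φ / cos φ₀ and parallel scale k = cos φ₀ / cos φ (so areas are preserved, h·k = 1).
At 61.9°: h = 0.5937, k = 1.684; principal scales a = 1.684, b = 0.5937.
sin(ω/2) = (a − b)/(a + b) = 1.091/2.278 = 0.4788, so ω = 2 arcsin(0.4788) ≈ 57.2°.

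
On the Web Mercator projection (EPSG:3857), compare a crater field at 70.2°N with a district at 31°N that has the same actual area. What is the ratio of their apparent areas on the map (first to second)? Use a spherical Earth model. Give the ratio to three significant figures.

Mercator areal scale is sec²φ.
At 70.2°: sec²(70.2°) = 1/0.3387² = 8.715.
At 31°: sec²(31°) = 1/0.8572² = 1.361.
Ratio = 8.715/1.361 = cos²(31°)/cos²(70.2°) ≈ 6.40.

6.40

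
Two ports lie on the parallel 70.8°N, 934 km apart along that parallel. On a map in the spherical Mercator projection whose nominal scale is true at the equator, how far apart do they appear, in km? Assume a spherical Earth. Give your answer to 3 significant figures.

2840 km

For Mercator, h = k = sec φ (a conformal cylindrical projection has a single point scale, 1/cos φ).
Along the parallel, k = sec 70.8° = 1/0.3289 = 3.041.
Map distance = 934 × 3.041 ≈ 2840 km.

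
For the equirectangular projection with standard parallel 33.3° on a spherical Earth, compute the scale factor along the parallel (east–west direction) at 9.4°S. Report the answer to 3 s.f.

0.847

With standard parallel φ₀ = 33.3°, the equirectangular projection gives x = Rλ cos φ₀, y = Rφ, so h = 1 and k = cos 33.3° / cos φ.
k = cos 33.3° / cos 9.4° = 0.8358/0.9866 = 0.8472.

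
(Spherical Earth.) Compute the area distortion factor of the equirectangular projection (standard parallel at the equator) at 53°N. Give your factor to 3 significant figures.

In the plate carrée (x = Rλ, y = Rφ), meridians are true-scale (h = 1) and parallels are stretched by k = sec φ.
Areal scale = h·k = 1 × sec φ; at 53°, h = 1.000, k = 1.662, so h·k = 1.662.

1.66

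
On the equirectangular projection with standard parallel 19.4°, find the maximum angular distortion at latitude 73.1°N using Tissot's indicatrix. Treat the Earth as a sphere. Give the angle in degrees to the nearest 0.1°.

The equidistant cylindrical projection with φ₀ = 19.4° has h = 1 (meridians true) and k = cos φ₀ / cos φ along parallels.
At 73.1°: h = 1.000, k = 3.245; principal scales a = 3.245, b = 1.000.
sin(ω/2) = (a − b)/(a + b) = 2.245/4.245 = 0.5288, so ω = 2 arcsin(0.5288) ≈ 63.9°.

63.9°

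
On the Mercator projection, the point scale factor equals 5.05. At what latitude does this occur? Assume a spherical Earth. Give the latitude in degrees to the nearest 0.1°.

78.6°

Mercator scale is k = sec φ = 1/cos φ.
1/cos φ = 5.05  ⇒  cos φ = 0.1980  ⇒  φ = arccos(0.1980) ≈ 78.6°.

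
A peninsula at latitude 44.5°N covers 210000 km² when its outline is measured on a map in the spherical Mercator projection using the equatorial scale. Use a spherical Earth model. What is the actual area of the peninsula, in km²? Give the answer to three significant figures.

Mercator is conformal, so the point scale is isotropic: h = k = sec φ = 1/cos φ.
Areal scale = k² = sec²φ = 1/cos²(44.5°) = 1/0.7133² = 1.966.
True area = apparent / (areal scale) = 210000 / 1.966 ≈ 107000 km².

107000 km²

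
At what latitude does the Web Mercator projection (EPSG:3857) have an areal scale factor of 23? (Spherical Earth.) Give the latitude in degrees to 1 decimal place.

Mercator areal scale is sec²φ.
sec²φ = 23  ⇒  cos²φ = 0.04348  ⇒  cos φ = 0.2085.
φ = arccos(0.2085) ≈ 78.0°.

78.0°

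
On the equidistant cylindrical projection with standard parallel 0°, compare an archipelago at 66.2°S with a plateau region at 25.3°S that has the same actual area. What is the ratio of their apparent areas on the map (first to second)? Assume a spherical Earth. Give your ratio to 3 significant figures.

Plate carrée maps x = Rλ, y = Rφ. The meridian scale is h = 1 and the parallel scale is k = 1/cos φ = sec φ.
Areal scale at 66.2°: h·k = 1.000 × 2.478 = 2.478.
Areal scale at 25.3°: h·k = 1.000 × 1.106 = 1.106.
Ratio = 2.478/1.106 ≈ 2.24.

2.24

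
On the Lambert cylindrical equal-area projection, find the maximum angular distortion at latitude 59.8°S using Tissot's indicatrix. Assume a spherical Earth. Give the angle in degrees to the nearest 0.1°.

73.2°

The Lambert cylindrical equal-area projection is the cylindrical equal-area projection with its standard parallel at the equator (φ₀ = 0). A cylindrical equal-area projection with standard parallel φ₀ has meridian scale h = cos φ / cos φ₀ and parallel scale k = cos φ₀ / cos φ (so areas are preserved, h·k = 1).
At 59.8°: h = 0.5030, k = 1.988; principal scales a = 1.988, b = 0.5030.
sin(ω/2) = (a − b)/(a + b) = 1.485/2.491 = 0.5961, so ω = 2 arcsin(0.5961) ≈ 73.2°.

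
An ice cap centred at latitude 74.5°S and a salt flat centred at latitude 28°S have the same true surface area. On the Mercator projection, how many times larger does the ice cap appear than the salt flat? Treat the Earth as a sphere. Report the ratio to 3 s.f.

Mercator areal scale is sec²φ.
At 74.5°: sec²(74.5°) = 1/0.2672² = 14.00.
At 28°: sec²(28°) = 1/0.8829² = 1.283.
Ratio = 14.00/1.283 = cos²(28°)/cos²(74.5°) ≈ 10.9.

10.9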